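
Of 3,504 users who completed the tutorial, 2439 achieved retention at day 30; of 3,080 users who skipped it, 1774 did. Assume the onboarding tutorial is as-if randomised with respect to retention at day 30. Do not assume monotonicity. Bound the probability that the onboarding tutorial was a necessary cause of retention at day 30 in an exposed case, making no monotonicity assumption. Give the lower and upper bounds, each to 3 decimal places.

0.173 ≤ PN ≤ 0.609

p₁ = P(outcome | exposed) = 2439/3504 = 0.69606
p₀ = P(outcome | unexposed) = 1774/3080 = 0.57597
Under exogeneity alone the bounds on PN are max{0,(p₁−p₀)/p₁} ≤ PN ≤ min{1,(1−p₀)/p₁}.
  lower = (p₁ − p₀)/p₁ = 0.12009 / 0.69606 ≈ 0.1725
  upper = min{1, (1 − p₀)/p₁} = 0.42403 / 0.69606 ≈ 0.6092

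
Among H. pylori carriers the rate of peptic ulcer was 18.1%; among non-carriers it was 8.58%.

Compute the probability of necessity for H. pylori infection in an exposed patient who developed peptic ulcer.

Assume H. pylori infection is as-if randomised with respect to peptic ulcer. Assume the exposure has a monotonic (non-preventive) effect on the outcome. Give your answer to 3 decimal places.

p₁ = 0.181, p₀ = 0.0858.
Under exogeneity and monotonicity, PN = (p₁ − p₀) / p₁.
PN = (0.181 − 0.0858) / 0.181 = 0.0952 / 0.181 ≈ 0.5260

PN ≈ 0.526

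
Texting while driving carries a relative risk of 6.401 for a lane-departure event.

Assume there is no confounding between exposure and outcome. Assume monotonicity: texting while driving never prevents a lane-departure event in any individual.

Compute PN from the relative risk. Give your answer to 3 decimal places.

Under exogeneity and monotonicity, PN = (RR − 1) / RR = 1 − 1/RR.
PN = (6.401 − 1) / 6.401 = 5.401 / 6.401 ≈ 0.8438

PN ≈ 0.844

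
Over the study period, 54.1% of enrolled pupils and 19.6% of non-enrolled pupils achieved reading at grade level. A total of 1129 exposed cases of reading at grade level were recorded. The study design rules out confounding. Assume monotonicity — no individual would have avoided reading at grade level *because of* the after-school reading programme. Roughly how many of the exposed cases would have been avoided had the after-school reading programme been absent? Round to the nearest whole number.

p₁ = 0.541, p₀ = 0.196.
PN = (p₁ − p₀)/p₁ = (0.541 − 0.196) / 0.541 ≈ 0.63771.
Attributable cases ≈ PN × (exposed cases) = 0.63771 × 1129 ≈ 719.97.

about 720 cases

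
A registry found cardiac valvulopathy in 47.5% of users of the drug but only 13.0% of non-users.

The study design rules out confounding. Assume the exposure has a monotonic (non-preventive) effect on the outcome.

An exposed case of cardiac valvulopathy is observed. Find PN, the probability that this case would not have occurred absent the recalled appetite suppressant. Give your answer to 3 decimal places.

p₁ = 0.475, p₀ = 0.13.
Under exogeneity and monotonicity, PN = (p₁ − p₀) / p₁.
PN = (0.475 − 0.13) / 0.475 = 0.345 / 0.475 ≈ 0.7263

PN ≈ 0.726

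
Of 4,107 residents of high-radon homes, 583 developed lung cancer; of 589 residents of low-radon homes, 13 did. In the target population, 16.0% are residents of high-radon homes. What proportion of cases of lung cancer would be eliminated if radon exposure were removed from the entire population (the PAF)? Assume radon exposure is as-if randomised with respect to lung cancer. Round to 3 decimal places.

p₁ = P(outcome | exposed) = 583/4107 = 0.14195
p₀ = P(outcome | unexposed) = 13/589 = 0.022071
Overall risk P(Y=1) = π·p₁ + (1−π)·p₀ = 0.16×0.14195 + 0.84×0.022071 = 0.041252.
Under exogeneity, PAF = [P(Y=1) − p₀] / P(Y=1).
PAF = (0.041252 − 0.022071) / 0.041252 ≈ 0.4650

PAF ≈ 0.465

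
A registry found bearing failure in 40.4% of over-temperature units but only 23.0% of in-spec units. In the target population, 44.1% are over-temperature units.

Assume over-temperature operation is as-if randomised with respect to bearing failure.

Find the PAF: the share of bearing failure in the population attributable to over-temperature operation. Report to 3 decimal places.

p₁ = 0.404, p₀ = 0.23.
Overall risk P(Y=1) = π·p₁ + (1−π)·p₀ = 0.441×0.404 + 0.559×0.23 = 0.30673.
Under exogeneity, PAF = [P(Y=1) − p₀] / P(Y=1).
PAF = (0.30673 − 0.23) / 0.30673 ≈ 0.2502

PAF ≈ 0.250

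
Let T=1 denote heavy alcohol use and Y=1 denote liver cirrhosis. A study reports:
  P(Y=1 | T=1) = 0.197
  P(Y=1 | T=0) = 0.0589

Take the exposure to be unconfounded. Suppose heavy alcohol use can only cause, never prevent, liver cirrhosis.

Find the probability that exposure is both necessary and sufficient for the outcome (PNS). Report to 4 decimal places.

PNS ≈ 0.1381

Let p₁ = 0.197, p₀ = 0.0589.
Under exogeneity and monotonicity, PNS = p₁ − p₀.
PNS = 0.197 − 0.0589 = 0.1381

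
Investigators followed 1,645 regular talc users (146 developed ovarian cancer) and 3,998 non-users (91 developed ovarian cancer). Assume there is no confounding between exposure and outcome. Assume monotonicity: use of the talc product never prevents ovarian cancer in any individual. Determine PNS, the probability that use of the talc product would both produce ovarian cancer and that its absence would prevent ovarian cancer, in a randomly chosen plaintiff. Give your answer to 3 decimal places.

p₁ = P(outcome | exposed) = 146/1645 = 0.088754
p₀ = P(outcome | unexposed) = 91/3998 = 0.022761
Under exogeneity and monotonicity, PNS = p₁ − p₀.
PNS = 0.088754 − 0.022761 = 0.065992

PNS ≈ 0.066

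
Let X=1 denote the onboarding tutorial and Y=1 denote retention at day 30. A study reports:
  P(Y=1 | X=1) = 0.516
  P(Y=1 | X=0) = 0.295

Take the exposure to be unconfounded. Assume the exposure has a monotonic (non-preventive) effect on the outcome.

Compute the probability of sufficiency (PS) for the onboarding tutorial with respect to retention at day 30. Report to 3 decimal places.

PS ≈ 0.313

Let p₁ = 0.516, p₀ = 0.295.
Under exogeneity and monotonicity, PS = (p₁ − p₀) / (1 − p₀).
PS = (0.516 − 0.295) / (1 − 0.295) = 0.221 / 0.705 ≈ 0.3135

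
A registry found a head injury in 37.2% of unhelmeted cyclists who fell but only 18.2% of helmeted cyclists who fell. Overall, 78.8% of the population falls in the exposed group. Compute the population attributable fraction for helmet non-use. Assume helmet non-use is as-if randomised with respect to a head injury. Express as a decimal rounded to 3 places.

PAF ≈ 0.451

p₁ = 0.372, p₀ = 0.182.
Overall risk P(Y=1) = π·p₁ + (1−π)·p₀ = 0.788×0.372 + 0.212×0.182 = 0.33172.
Under exogeneity, PAF = [P(Y=1) − p₀] / P(Y=1).
PAF = (0.33172 − 0.182) / 0.33172 ≈ 0.4513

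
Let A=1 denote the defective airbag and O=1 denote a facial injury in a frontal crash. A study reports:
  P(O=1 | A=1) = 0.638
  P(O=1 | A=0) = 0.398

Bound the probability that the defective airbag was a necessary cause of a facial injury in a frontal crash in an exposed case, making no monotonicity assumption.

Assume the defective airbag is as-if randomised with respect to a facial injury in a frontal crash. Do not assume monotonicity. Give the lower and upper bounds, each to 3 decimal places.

Let p₁ = 0.638, p₀ = 0.398.
Under exogeneity alone the bounds on PN are max{0,(p₁−p₀)/p₁} ≤ PN ≤ min{1,(1−p₀)/p₁}.
  lower = (p₁ − p₀)/p₁ = 0.24 / 0.638 ≈ 0.3762
  upper = min{1, (1 − p₀)/p₁} = 0.602 / 0.638 ≈ 0.9436

0.376 ≤ PN ≤ 0.944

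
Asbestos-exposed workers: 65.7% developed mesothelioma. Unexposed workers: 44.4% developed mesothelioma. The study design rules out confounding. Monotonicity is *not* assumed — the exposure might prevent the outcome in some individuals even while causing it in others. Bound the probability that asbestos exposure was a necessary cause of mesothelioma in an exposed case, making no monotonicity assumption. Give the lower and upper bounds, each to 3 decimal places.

p₁ = 0.657, p₀ = 0.444.
Under exogeneity alone the bounds on PN are max{0,(p₁−p₀)/p₁} ≤ PN ≤ min{1,(1−p₀)/p₁}.
  lower = (p₁ − p₀)/p₁ = 0.213 / 0.657 ≈ 0.3242
  upper = min{1, (1 − p₀)/p₁} = 0.556 / 0.657 ≈ 0.8463

0.324 ≤ PN ≤ 0.846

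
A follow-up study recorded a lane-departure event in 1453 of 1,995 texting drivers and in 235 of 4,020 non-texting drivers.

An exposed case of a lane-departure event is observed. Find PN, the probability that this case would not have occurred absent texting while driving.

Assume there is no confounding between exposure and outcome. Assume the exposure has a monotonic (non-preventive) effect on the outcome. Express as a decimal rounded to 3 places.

PN ≈ 0.920

p₁ = P(outcome | exposed) = 1453/1995 = 0.72832
p₀ = P(outcome | unexposed) = 235/4020 = 0.058458
Under exogeneity and monotonicity, PN = (p₁ − p₀) / p₁.
PN = (0.72832 − 0.058458) / 0.72832 = 0.66986 / 0.72832 ≈ 0.9197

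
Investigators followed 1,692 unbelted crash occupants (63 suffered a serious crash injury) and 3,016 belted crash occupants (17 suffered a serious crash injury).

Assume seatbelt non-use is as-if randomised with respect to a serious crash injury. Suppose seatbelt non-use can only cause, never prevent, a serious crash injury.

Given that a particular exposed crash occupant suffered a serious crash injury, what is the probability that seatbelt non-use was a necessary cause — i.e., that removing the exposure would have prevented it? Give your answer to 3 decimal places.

p₁ = P(outcome | exposed) = 63/1692 = 0.037234
p₀ = P(outcome | unexposed) = 17/3016 = 0.0056366
Under exogeneity and monotonicity, PN = (p₁ − p₀) / p₁.
PN = (0.037234 − 0.0056366) / 0.037234 = 0.031597 / 0.037234 ≈ 0.8486

PN ≈ 0.849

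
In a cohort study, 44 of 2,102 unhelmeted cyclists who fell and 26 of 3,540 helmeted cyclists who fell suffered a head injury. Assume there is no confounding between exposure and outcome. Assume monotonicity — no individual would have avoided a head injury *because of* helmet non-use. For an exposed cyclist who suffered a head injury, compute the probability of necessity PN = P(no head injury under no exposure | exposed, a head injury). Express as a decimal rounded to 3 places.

PN ≈ 0.649

p₁ = P(outcome | exposed) = 44/2102 = 0.020932
p₀ = P(outcome | unexposed) = 26/3540 = 0.0073446
Under exogeneity and monotonicity, PN = (p₁ − p₀) / p₁.
PN = (0.020932 − 0.0073446) / 0.020932 = 0.013588 / 0.020932 ≈ 0.6491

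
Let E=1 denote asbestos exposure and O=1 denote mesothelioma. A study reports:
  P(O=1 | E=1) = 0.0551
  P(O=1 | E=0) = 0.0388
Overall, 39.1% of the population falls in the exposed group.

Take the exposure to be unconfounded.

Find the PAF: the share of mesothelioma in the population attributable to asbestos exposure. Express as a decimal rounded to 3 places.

Let p₁ = 0.0551, p₀ = 0.0388.
Overall risk P(Y=1) = π·p₁ + (1−π)·p₀ = 0.391×0.0551 + 0.609×0.0388 = 0.045173.
Under exogeneity, PAF = [P(Y=1) − p₀] / P(Y=1).
PAF = (0.045173 − 0.0388) / 0.045173 ≈ 0.1411

PAF ≈ 0.141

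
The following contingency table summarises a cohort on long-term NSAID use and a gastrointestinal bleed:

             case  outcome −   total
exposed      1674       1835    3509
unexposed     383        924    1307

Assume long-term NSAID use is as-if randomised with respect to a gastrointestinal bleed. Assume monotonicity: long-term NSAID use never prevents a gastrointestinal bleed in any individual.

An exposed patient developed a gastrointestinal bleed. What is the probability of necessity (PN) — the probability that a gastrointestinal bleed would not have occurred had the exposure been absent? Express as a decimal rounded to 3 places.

PN ≈ 0.386

p₁ = P(outcome | exposed) = 1674/3509 = 0.47706
p₀ = P(outcome | unexposed) = 383/1307 = 0.29304
Under exogeneity and monotonicity, PN = (p₁ − p₀)/p₁.
PN = (0.47706 − 0.29304) / 0.47706 ≈ 0.3857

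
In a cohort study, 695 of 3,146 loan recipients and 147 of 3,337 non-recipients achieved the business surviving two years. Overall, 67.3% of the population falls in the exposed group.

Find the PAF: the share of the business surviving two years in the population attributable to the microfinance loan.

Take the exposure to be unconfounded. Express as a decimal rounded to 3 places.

PAF ≈ 0.730

p₁ = P(outcome | exposed) = 695/3146 = 0.22092
p₀ = P(outcome | unexposed) = 147/3337 = 0.044052
Overall risk P(Y=1) = π·p₁ + (1−π)·p₀ = 0.673×0.22092 + 0.327×0.044052 = 0.16308.
Under exogeneity, PAF = [P(Y=1) − p₀] / P(Y=1).
PAF = (0.16308 − 0.044052) / 0.16308 ≈ 0.7299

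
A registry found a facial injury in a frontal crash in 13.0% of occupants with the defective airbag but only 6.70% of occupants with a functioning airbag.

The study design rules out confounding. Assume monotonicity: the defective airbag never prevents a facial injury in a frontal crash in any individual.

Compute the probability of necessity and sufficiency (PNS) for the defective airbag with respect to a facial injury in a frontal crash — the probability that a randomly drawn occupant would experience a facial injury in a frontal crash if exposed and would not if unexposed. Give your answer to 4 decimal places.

PNS ≈ 0.0630

p₁ = 0.13, p₀ = 0.067.
Under exogeneity and monotonicity, PNS = p₁ − p₀.
PNS = 0.13 − 0.067 = 0.063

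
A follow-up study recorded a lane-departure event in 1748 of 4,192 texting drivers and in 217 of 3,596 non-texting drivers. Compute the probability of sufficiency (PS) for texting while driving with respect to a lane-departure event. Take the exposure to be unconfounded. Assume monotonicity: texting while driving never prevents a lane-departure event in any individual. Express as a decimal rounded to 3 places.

PS ≈ 0.380

p₁ = P(outcome | exposed) = 1748/4192 = 0.41698
p₀ = P(outcome | unexposed) = 217/3596 = 0.060345
Under exogeneity and monotonicity, PS = (p₁ − p₀) / (1 − p₀).
PS = (0.41698 − 0.060345) / (1 − 0.060345) = 0.35664 / 0.93966 ≈ 0.3795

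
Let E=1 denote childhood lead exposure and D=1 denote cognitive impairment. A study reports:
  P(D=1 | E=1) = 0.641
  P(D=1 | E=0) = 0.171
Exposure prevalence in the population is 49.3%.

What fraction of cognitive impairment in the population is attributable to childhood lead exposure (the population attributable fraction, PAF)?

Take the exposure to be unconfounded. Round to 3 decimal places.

Let p₁ = 0.641, p₀ = 0.171.
Overall risk P(Y=1) = π·p₁ + (1−π)·p₀ = 0.493×0.641 + 0.507×0.171 = 0.40271.
Under exogeneity, PAF = [P(Y=1) − p₀] / P(Y=1).
PAF = (0.40271 − 0.171) / 0.40271 ≈ 0.5754

PAF ≈ 0.575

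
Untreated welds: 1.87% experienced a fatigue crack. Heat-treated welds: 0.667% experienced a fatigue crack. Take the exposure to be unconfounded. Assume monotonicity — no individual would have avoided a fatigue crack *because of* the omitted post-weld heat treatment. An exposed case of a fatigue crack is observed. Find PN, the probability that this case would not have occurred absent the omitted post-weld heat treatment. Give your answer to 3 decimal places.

PN ≈ 0.643

p₁ = 0.0187, p₀ = 0.00667.
Under exogeneity and monotonicity, PN = (p₁ − p₀) / p₁.
PN = (0.0187 − 0.00667) / 0.0187 = 0.01203 / 0.0187 ≈ 0.6433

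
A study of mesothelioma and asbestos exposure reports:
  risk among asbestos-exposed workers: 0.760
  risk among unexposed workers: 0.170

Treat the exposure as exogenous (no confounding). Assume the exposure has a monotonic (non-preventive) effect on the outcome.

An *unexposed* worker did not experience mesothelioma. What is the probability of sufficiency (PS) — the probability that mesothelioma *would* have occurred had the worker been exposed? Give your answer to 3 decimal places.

PS ≈ 0.711

Let p₁ = 0.76, p₀ = 0.17.
Under exogeneity and monotonicity, PS = (p₁ − p₀) / (1 − p₀).
PS = (0.76 − 0.17) / (1 − 0.17) = 0.59 / 0.83 ≈ 0.7108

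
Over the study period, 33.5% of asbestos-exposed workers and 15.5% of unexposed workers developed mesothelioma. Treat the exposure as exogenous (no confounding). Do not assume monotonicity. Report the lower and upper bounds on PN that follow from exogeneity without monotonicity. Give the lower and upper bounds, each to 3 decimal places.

p₁ = 0.335, p₀ = 0.155.
Under exogeneity alone the bounds on PN are max{0,(p₁−p₀)/p₁} ≤ PN ≤ min{1,(1−p₀)/p₁}.
  lower = (p₁ − p₀)/p₁ = 0.18 / 0.335 ≈ 0.5373
  upper = min{1, (1 − p₀)/p₁} = 0.845 / 0.335 ≈ 2.5224 → capped at 1

0.537 ≤ PN ≤ 1.000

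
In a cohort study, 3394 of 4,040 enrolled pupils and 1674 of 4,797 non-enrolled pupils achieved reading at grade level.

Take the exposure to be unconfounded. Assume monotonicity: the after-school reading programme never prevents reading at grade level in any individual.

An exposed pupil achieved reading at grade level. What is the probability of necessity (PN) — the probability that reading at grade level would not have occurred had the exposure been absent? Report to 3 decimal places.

PN ≈ 0.585

p₁ = P(outcome | exposed) = 3394/4040 = 0.8401
p₀ = P(outcome | unexposed) = 1674/4797 = 0.34897
Under exogeneity and monotonicity, PN = (p₁ − p₀) / p₁.
PN = (0.8401 − 0.34897) / 0.8401 = 0.49113 / 0.8401 ≈ 0.5846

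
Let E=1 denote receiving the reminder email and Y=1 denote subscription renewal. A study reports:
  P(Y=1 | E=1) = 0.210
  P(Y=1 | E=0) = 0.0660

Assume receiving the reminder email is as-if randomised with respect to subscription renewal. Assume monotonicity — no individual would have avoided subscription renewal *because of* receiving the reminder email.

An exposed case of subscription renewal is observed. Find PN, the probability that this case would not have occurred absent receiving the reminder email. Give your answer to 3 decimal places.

Let p₁ = 0.21, p₀ = 0.066.
Under exogeneity and monotonicity, PN = (p₁ − p₀) / p₁.
PN = (0.21 − 0.066) / 0.21 = 0.144 / 0.21 ≈ 0.6857

PN ≈ 0.686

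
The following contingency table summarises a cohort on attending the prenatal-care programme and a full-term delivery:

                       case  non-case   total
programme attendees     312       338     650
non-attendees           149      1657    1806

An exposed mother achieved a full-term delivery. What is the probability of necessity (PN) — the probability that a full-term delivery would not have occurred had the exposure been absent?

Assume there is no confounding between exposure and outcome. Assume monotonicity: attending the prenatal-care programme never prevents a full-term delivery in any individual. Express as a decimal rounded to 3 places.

p₁ = P(outcome | exposed) = 312/650 = 0.48
p₀ = P(outcome | unexposed) = 149/1806 = 0.082503
Under exogeneity and monotonicity, PN = (p₁ − p₀) / p₁.
PN = (0.48 − 0.082503) / 0.48 = 0.3975 / 0.48 ≈ 0.8281

PN ≈ 0.828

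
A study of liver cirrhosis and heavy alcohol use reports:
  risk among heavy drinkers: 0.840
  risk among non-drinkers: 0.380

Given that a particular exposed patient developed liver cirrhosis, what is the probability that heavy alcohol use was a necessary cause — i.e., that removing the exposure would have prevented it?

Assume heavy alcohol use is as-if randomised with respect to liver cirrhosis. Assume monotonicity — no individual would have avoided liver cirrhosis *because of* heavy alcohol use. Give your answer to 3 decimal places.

Let p₁ = 0.84, p₀ = 0.38.
Under exogeneity and monotonicity, PN = (p₁ − p₀) / p₁.
PN = (0.84 − 0.38) / 0.84 = 0.46 / 0.84 ≈ 0.5476

PN ≈ 0.548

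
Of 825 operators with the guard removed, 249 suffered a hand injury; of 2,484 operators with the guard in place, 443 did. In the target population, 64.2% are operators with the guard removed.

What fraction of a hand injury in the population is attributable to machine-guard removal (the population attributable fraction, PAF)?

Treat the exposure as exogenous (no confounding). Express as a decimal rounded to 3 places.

p₁ = P(outcome | exposed) = 249/825 = 0.30182
p₀ = P(outcome | unexposed) = 443/2484 = 0.17834
Overall risk P(Y=1) = π·p₁ + (1−π)·p₀ = 0.642×0.30182 + 0.358×0.17834 = 0.25761.
Under exogeneity, PAF = [P(Y=1) − p₀] / P(Y=1).
PAF = (0.25761 − 0.17834) / 0.25761 ≈ 0.3077

PAF ≈ 0.308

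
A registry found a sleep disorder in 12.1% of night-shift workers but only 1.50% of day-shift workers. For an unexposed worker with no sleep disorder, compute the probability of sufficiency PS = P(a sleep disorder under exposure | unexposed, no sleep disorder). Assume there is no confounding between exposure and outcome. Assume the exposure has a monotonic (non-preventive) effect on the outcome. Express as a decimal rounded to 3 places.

PS ≈ 0.108

p₁ = 0.121, p₀ = 0.015.
Under exogeneity and monotonicity, PS = (p₁ − p₀) / (1 − p₀).
PS = (0.121 − 0.015) / (1 − 0.015) = 0.106 / 0.985 ≈ 0.1076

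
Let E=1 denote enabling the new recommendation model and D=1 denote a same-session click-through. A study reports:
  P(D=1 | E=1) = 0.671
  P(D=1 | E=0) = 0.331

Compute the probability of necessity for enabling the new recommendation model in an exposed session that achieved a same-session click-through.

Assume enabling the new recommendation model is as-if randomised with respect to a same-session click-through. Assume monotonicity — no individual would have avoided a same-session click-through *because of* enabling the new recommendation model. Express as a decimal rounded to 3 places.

PN ≈ 0.507

Let p₁ = 0.671, p₀ = 0.331.
Under exogeneity and monotonicity, PN = (p₁ − p₀) / p₁.
PN = (0.671 − 0.331) / 0.671 = 0.34 / 0.671 ≈ 0.5067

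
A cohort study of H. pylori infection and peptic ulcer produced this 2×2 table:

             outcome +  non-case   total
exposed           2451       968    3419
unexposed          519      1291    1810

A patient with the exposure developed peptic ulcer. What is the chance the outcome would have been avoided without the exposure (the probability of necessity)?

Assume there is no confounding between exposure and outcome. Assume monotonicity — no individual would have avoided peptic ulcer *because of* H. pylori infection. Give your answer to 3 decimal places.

PN ≈ 0.600

p₁ = P(outcome | exposed) = 2451/3419 = 0.71688
p₀ = P(outcome | unexposed) = 519/1810 = 0.28674
Under exogeneity and monotonicity, PN = (p₁ − p₀)/p₁.
PN = (0.71688 − 0.28674) / 0.71688 ≈ 0.6000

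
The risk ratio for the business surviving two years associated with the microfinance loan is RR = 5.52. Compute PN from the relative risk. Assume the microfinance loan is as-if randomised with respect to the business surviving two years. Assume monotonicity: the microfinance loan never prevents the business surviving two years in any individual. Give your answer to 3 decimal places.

PN ≈ 0.819

Under exogeneity and monotonicity, PN = (RR − 1) / RR = 1 − 1/RR.
PN = (5.52 − 1) / 5.52 = 4.52 / 5.52 ≈ 0.8188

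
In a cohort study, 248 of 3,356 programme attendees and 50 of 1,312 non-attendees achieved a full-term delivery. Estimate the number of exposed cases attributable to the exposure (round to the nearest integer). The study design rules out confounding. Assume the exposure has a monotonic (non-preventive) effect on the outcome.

about 120 cases

p₁ = P(outcome | exposed) = 248/3356 = 0.073897
p₀ = P(outcome | unexposed) = 50/1312 = 0.03811
PN = (p₁ − p₀)/p₁ = (0.073897 − 0.03811) / 0.073897 ≈ 0.48429.
Attributable cases ≈ PN × (exposed cases) = 0.48429 × 248 ≈ 120.10.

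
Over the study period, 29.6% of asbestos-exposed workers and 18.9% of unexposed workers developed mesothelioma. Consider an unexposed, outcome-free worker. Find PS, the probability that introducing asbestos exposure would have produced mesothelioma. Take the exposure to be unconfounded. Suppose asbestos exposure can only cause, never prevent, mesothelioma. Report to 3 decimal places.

p₁ = 0.296, p₀ = 0.189.
Under exogeneity and monotonicity, PS = (p₁ − p₀) / (1 − p₀).
PS = (0.296 − 0.189) / (1 − 0.189) = 0.107 / 0.811 ≈ 0.1319

PS ≈ 0.132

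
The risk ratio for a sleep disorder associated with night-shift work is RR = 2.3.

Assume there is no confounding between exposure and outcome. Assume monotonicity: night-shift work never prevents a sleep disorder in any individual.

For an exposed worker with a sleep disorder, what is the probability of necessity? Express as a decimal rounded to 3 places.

Under exogeneity and monotonicity, PN = (RR − 1) / RR = 1 − 1/RR.
PN = (2.3 − 1) / 2.3 = 1.3 / 2.3 ≈ 0.5652

PN ≈ 0.565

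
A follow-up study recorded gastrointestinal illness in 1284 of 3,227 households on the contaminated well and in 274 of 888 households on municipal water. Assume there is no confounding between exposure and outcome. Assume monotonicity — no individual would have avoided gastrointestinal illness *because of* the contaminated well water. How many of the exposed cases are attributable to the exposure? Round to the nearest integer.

about 288 cases

p₁ = P(outcome | exposed) = 1284/3227 = 0.39789
p₀ = P(outcome | unexposed) = 274/888 = 0.30856
PN = (p₁ − p₀)/p₁ = (0.39789 − 0.30856) / 0.39789 ≈ 0.22452.
Attributable cases ≈ PN × (exposed cases) = 0.22452 × 1284 ≈ 288.28.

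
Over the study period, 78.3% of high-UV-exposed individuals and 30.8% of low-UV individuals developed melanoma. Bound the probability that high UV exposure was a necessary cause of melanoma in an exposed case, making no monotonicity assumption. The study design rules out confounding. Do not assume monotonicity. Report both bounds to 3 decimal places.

p₁ = 0.783, p₀ = 0.308.
Under exogeneity alone the bounds on PN are max{0,(p₁−p₀)/p₁} ≤ PN ≤ min{1,(1−p₀)/p₁}.
  lower = (p₁ − p₀)/p₁ = 0.475 / 0.783 ≈ 0.6066
  upper = min{1, (1 − p₀)/p₁} = 0.692 / 0.783 ≈ 0.8838

0.607 ≤ PN ≤ 0.884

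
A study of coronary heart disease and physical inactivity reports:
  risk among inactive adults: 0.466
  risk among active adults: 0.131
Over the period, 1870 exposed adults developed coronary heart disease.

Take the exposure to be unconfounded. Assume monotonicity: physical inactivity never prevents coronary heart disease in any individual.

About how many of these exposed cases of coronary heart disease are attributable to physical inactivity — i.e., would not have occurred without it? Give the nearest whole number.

about 1344 cases

Let p₁ = 0.466, p₀ = 0.131.
PN = (p₁ − p₀)/p₁ = (0.466 − 0.131) / 0.466 ≈ 0.71888.
Attributable cases ≈ PN × (exposed cases) = 0.71888 × 1870 ≈ 1344.31.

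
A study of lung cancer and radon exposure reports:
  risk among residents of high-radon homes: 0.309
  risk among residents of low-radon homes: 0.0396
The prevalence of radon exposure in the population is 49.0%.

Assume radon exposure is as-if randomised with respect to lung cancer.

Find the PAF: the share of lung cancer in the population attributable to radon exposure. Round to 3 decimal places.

PAF ≈ 0.769

Let p₁ = 0.309, p₀ = 0.0396.
Overall risk P(Y=1) = π·p₁ + (1−π)·p₀ = 0.49×0.309 + 0.51×0.0396 = 0.17161.
Under exogeneity, PAF = [P(Y=1) − p₀] / P(Y=1).
PAF = (0.17161 − 0.0396) / 0.17161 ≈ 0.7692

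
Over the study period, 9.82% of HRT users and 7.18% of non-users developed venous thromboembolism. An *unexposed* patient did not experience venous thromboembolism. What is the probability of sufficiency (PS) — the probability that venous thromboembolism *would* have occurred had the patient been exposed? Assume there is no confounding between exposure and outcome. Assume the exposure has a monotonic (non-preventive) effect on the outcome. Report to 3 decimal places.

PS ≈ 0.028

p₁ = 0.0982, p₀ = 0.0718.
Under exogeneity and monotonicity, PS = (p₁ − p₀) / (1 − p₀).
PS = (0.0982 − 0.0718) / (1 − 0.0718) = 0.0264 / 0.9282 ≈ 0.0284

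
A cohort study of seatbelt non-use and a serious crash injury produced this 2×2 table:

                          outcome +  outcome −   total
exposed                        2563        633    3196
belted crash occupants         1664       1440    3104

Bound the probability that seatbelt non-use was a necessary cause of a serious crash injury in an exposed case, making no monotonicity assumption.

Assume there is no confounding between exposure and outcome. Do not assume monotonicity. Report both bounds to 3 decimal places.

0.332 ≤ PN ≤ 0.578

p₁ = P(outcome | exposed) = 2563/3196 = 0.80194
p₀ = P(outcome | unexposed) = 1664/3104 = 0.53608
Under exogeneity alone the bounds on PN are max{0,(p₁−p₀)/p₁} ≤ PN ≤ min{1,(1−p₀)/p₁}.
  lower = (p₁ − p₀)/p₁ = 0.26586 / 0.80194 ≈ 0.3315
  upper = min{1, (1 − p₀)/p₁} = 0.46392 / 0.80194 ≈ 0.5785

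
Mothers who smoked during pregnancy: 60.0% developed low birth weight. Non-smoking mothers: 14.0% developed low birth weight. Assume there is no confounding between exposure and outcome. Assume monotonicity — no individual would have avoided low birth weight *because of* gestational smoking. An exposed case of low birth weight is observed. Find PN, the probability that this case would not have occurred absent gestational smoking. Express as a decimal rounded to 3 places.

PN ≈ 0.767

p₁ = 0.6, p₀ = 0.14.
Under exogeneity and monotonicity, PN = (p₁ − p₀) / p₁.
PN = (0.6 − 0.14) / 0.6 = 0.46 / 0.6 ≈ 0.7667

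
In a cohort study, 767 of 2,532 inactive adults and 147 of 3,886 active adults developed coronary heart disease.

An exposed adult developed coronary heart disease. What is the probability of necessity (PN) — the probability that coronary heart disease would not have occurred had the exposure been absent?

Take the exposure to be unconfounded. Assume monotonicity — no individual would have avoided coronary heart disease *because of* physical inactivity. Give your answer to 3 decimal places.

PN ≈ 0.875

p₁ = P(outcome | exposed) = 767/2532 = 0.30292
p₀ = P(outcome | unexposed) = 147/3886 = 0.037828
Under exogeneity and monotonicity, PN = (p₁ − p₀) / p₁.
PN = (0.30292 − 0.037828) / 0.30292 = 0.26509 / 0.30292 ≈ 0.8751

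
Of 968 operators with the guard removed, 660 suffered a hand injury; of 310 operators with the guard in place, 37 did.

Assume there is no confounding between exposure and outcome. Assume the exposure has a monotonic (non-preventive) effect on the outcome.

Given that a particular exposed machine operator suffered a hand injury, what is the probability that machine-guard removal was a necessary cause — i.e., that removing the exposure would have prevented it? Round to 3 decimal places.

PN ≈ 0.825

p₁ = P(outcome | exposed) = 660/968 = 0.68182
p₀ = P(outcome | unexposed) = 37/310 = 0.11935
Under exogeneity and monotonicity, PN = (p₁ − p₀) / p₁.
PN = (0.68182 − 0.11935) / 0.68182 = 0.56246 / 0.68182 ≈ 0.8249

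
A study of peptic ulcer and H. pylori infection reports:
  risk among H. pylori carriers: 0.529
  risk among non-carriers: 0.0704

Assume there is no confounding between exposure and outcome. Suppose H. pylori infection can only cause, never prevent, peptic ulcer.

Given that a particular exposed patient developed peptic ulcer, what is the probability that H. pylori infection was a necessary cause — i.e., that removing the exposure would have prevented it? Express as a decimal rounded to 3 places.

Let p₁ = 0.529, p₀ = 0.0704.
Under exogeneity and monotonicity, PN = (p₁ − p₀) / p₁.
PN = (0.529 − 0.0704) / 0.529 = 0.4586 / 0.529 ≈ 0.8669

PN ≈ 0.867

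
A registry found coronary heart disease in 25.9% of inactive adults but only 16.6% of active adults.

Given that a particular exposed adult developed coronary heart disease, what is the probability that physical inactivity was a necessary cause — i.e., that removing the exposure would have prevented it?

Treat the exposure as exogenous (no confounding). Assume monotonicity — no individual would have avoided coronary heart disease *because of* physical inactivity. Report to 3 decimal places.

PN ≈ 0.359

p₁ = 0.259, p₀ = 0.166.
Under exogeneity and monotonicity, PN = (p₁ − p₀) / p₁.
PN = (0.259 − 0.166) / 0.259 = 0.093 / 0.259 ≈ 0.3591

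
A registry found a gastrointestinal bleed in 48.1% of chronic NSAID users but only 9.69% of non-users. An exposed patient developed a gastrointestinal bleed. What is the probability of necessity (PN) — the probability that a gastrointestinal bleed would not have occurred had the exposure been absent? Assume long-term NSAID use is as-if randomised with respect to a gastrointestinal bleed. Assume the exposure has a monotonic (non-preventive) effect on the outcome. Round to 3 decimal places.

p₁ = 0.481, p₀ = 0.0969.
Under exogeneity and monotonicity, PN = (p₁ − p₀) / p₁.
PN = (0.481 − 0.0969) / 0.481 = 0.3841 / 0.481 ≈ 0.7985

PN ≈ 0.799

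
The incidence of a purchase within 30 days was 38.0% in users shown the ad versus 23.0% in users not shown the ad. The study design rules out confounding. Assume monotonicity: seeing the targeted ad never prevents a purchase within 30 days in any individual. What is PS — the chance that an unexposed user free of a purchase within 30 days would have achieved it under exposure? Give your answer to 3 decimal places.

PS ≈ 0.195

p₁ = 0.38, p₀ = 0.23.
Under exogeneity and monotonicity, PS = (p₁ − p₀) / (1 − p₀).
PS = (0.38 − 0.23) / (1 − 0.23) = 0.15 / 0.77 ≈ 0.1948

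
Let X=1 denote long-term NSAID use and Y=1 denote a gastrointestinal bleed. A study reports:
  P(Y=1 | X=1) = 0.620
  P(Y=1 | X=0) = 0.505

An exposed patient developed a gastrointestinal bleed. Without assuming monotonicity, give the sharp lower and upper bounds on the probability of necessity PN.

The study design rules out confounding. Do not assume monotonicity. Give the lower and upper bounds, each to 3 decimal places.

0.185 ≤ PN ≤ 0.798

Let p₁ = 0.62, p₀ = 0.505.
Under exogeneity alone the bounds on PN are max{0,(p₁−p₀)/p₁} ≤ PN ≤ min{1,(1−p₀)/p₁}.
  lower = (p₁ − p₀)/p₁ = 0.115 / 0.62 ≈ 0.1855
  upper = min{1, (1 − p₀)/p₁} = 0.495 / 0.62 ≈ 0.7984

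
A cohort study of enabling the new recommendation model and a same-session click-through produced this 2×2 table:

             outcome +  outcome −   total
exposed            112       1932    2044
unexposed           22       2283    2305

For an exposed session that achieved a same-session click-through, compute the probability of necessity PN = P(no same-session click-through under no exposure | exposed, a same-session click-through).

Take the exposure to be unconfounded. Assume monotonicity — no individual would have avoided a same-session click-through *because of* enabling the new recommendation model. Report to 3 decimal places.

PN ≈ 0.826

p₁ = P(outcome | exposed) = 112/2044 = 0.054795
p₀ = P(outcome | unexposed) = 22/2305 = 0.0095445
Under exogeneity and monotonicity, PN = (p₁ − p₀)/p₁.
PN = (0.054795 − 0.0095445) / 0.054795 ≈ 0.8258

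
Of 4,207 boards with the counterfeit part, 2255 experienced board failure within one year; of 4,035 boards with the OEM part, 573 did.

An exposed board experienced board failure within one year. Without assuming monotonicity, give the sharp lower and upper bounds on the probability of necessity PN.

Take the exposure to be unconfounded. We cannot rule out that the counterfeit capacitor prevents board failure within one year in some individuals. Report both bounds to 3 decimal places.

p₁ = P(outcome | exposed) = 2255/4207 = 0.53601
p₀ = P(outcome | unexposed) = 573/4035 = 0.14201
Under exogeneity alone the bounds on PN are max{0,(p₁−p₀)/p₁} ≤ PN ≤ min{1,(1−p₀)/p₁}.
  lower = (p₁ − p₀)/p₁ = 0.394 / 0.53601 ≈ 0.7351
  upper = min{1, (1 − p₀)/p₁} = 0.85799 / 0.53601 ≈ 1.6007 → capped at 1

0.735 ≤ PN ≤ 1.000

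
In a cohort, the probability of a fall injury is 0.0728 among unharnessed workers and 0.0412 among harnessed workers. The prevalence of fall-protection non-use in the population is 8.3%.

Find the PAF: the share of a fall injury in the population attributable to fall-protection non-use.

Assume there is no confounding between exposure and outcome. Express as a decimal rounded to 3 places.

PAF ≈ 0.060

Let p₁ = 0.0728, p₀ = 0.0412.
Overall risk P(Y=1) = π·p₁ + (1−π)·p₀ = 0.083×0.0728 + 0.917×0.0412 = 0.043823.
Under exogeneity, PAF = [P(Y=1) − p₀] / P(Y=1).
PAF = (0.043823 − 0.0412) / 0.043823 ≈ 0.0599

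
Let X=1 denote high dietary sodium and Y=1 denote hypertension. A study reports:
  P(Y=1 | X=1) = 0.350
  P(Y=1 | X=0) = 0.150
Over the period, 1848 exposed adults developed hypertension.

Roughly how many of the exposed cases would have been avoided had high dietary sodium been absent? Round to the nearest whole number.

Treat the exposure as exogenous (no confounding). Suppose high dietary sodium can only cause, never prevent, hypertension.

Let p₁ = 0.35, p₀ = 0.15.
PN = (p₁ − p₀)/p₁ = (0.35 − 0.15) / 0.35 ≈ 0.57143.
Attributable cases ≈ PN × (exposed cases) = 0.57143 × 1848 ≈ 1056.00.

about 1056 cases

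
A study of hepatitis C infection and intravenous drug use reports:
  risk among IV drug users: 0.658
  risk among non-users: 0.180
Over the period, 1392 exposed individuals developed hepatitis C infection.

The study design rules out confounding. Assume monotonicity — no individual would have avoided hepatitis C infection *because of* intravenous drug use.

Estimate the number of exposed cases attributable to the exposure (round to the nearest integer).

about 1011 cases

Let p₁ = 0.658, p₀ = 0.18.
PN = (p₁ − p₀)/p₁ = (0.658 − 0.18) / 0.658 ≈ 0.72644.
Attributable cases ≈ PN × (exposed cases) = 0.72644 × 1392 ≈ 1011.21.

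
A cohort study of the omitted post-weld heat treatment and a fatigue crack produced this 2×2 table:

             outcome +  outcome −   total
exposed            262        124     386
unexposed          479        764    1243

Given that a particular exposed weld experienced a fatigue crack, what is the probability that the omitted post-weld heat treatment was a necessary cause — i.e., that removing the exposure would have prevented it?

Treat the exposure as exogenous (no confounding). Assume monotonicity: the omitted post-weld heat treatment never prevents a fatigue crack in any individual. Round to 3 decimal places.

p₁ = P(outcome | exposed) = 262/386 = 0.67876
p₀ = P(outcome | unexposed) = 479/1243 = 0.38536
Under exogeneity and monotonicity, PN = (p₁ − p₀)/p₁.
PN = (0.67876 − 0.38536) / 0.67876 ≈ 0.4323

PN ≈ 0.432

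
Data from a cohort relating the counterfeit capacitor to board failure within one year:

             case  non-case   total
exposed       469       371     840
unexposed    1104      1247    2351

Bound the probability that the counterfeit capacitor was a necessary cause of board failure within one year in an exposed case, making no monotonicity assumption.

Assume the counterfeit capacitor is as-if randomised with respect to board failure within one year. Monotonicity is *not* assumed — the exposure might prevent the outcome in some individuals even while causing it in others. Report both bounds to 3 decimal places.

0.159 ≤ PN ≤ 0.950

p₁ = P(outcome | exposed) = 469/840 = 0.55833
p₀ = P(outcome | unexposed) = 1104/2351 = 0.46959
Under exogeneity alone the bounds on PN are max{0,(p₁−p₀)/p₁} ≤ PN ≤ min{1,(1−p₀)/p₁}.
  lower = (p₁ − p₀)/p₁ = 0.088746 / 0.55833 ≈ 0.1589
  upper = min{1, (1 − p₀)/p₁} = 0.53041 / 0.55833 ≈ 0.9500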